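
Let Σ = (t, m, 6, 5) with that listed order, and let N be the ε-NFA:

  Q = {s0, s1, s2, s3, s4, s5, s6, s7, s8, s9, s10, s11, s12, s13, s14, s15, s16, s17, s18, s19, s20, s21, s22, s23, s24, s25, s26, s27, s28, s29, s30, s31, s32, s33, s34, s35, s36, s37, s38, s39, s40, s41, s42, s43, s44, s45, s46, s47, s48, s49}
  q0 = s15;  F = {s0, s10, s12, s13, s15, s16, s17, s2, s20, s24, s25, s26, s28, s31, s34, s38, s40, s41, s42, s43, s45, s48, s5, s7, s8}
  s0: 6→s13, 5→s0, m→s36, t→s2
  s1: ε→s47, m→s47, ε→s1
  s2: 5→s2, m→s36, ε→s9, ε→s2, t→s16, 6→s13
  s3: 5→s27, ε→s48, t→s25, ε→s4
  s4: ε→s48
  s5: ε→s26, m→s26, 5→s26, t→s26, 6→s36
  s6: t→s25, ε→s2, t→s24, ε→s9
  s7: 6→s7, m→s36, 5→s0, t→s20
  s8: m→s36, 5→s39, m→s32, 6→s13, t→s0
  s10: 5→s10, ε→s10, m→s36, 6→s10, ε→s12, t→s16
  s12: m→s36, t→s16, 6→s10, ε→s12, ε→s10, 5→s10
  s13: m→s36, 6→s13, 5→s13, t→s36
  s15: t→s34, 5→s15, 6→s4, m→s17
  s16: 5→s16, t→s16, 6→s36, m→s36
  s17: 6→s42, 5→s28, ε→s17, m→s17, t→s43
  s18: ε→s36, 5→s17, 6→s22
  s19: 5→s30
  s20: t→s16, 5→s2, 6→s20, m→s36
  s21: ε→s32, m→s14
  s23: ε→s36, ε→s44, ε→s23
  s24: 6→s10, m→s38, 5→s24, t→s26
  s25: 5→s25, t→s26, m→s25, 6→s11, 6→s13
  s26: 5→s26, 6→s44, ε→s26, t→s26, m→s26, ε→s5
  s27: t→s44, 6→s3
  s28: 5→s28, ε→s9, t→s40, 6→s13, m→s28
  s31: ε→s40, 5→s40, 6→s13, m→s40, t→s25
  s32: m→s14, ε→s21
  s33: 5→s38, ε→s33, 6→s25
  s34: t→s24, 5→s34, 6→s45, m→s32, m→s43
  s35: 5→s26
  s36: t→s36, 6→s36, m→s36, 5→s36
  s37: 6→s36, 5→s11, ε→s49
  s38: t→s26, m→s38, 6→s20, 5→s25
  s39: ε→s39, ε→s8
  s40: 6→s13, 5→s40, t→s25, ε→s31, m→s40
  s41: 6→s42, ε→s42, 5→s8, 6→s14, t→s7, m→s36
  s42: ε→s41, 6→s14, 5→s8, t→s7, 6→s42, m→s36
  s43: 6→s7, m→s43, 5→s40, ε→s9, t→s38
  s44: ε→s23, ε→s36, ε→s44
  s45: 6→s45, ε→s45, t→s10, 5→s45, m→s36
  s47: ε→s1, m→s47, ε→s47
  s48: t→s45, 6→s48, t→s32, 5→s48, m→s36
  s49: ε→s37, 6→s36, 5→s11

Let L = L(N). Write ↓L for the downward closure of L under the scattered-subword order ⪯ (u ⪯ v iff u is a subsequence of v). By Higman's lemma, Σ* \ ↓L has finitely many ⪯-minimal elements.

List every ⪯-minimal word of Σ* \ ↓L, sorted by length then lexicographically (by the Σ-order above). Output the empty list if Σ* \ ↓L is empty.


Antichain: [6m, ttt6, m56t].

|Q|=50, |F|=25, |δ|=170 (40 ε).
min D↑ (22 st, q0=0, F={9}): 0:t→1,m→2,6→3,5→0 1:t→4,m→5,6→6,5→1 2:t→5,m→2,6→7,5→8 3:t→6,m→9,6→3,5→3 4:t→10,m→11,6→12,5→4 5:t→11,m→5,6→13,5→14 6:t→12,m→9,6→6,5→6 7:t→13,m→9,6→7,5→15 8:t→14,m→8,6→16,5→8 9:t→9,m→9,6→9,5→9 10:t→10,m→10,6→9,5→10 11:t→10,m→11,6→17,5→18 12:t→19,m→9,6→12,5→12 13:t→17,m→9,6→13,5→20 14:t→18,m→14,6→16,5→14 15:t→20,m→9,6→16,5→15 16:t→9,m→9,6→16,5→16 17:t→19,m→9,6→17,5→21 18:t→10,m→18,6→16,5→18 19:t→19,m→9,6→9,5→19 20:t→21,m→9,6→16,5→20 21:t→19,m→9,6→16,5→21.
'6m': run [35, 23, 4] end={s14,s21,s32,s36} rej; 2/2 deletions ∈↓L.
'ttt6': run [35, 26, 16, 6, 3] end={s23,s36,s44} — reject; 4/4 del acc.
'm56t': |S_i|=[35, 27, 20, 5, 1] end={s36} ∉↓L; 4/4 deletions ∈↓L.
3 minimals (antichain).


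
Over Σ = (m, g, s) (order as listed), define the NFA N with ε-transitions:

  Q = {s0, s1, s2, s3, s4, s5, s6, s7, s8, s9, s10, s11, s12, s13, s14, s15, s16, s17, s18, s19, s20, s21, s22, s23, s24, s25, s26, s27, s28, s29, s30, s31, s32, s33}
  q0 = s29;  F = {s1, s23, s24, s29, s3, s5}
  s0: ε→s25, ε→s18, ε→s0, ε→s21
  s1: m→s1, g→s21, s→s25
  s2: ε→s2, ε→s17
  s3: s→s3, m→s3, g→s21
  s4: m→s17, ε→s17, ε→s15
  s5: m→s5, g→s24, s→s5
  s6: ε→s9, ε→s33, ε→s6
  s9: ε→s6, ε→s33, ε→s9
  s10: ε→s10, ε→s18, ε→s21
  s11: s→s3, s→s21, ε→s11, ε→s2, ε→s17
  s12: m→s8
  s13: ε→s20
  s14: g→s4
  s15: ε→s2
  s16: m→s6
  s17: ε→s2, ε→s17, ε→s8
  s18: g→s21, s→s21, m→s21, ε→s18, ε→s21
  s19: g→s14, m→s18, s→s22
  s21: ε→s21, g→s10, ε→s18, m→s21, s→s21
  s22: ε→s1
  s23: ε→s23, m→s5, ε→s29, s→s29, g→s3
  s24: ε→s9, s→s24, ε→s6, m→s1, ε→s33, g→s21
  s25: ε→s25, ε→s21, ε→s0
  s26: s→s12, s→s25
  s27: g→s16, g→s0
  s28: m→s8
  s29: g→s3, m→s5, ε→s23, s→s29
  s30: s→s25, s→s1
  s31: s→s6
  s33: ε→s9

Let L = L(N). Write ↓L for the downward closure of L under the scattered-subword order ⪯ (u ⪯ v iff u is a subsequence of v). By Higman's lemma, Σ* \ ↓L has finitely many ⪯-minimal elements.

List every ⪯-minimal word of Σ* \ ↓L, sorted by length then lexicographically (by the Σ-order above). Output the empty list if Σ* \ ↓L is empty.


Antichain: [gg, mgms].

|Q|=34, |F|=6, |δ|=81 (40 ε).
min D↑ (6 st, q0=0, F={4}): 0:m→1,g→2,s→0 1:m→1,g→3,s→1 2:m→2,g→4,s→2 3:m→5,g→4,s→3 4:m→4,g→4,s→4 5:m→5,g→4,s→4 [Hopcroft].
'gg': N↓-sim [14, 11, 3] end={s10,s18,s21} — reject; 2/2 deletions ∈↓L.
'mgms': run [14, 12, 10, 6, 5] end={s0,s10,s18,s21,s25} ∉↓L; 4/4 del acc.
2 obstructions.


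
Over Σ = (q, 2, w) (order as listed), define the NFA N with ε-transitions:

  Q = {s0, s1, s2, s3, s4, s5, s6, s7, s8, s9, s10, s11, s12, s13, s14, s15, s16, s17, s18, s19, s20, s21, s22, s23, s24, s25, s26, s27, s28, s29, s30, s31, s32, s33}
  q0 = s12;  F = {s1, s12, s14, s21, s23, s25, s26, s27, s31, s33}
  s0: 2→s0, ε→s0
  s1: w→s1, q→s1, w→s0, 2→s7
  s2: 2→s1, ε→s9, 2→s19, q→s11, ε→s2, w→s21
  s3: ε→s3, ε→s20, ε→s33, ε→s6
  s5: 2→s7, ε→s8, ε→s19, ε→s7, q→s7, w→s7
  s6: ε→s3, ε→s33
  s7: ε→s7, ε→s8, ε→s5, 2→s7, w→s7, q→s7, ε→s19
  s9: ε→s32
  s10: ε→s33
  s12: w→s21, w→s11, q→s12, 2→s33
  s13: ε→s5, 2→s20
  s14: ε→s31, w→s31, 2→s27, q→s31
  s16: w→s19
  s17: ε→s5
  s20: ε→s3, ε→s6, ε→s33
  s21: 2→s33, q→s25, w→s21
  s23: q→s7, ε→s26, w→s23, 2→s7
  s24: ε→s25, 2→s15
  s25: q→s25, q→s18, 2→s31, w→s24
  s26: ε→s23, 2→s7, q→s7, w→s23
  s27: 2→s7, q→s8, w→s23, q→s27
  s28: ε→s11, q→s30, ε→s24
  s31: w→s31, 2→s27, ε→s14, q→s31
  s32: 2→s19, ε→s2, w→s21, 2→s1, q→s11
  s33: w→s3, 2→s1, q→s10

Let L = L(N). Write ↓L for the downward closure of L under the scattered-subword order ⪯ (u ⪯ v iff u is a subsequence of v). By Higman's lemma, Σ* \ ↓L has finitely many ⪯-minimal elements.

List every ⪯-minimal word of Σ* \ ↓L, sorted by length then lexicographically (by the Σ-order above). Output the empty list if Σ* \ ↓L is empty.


min(Σ*\↓L) = [222, wq22wq].

|Q|=34, |F|=10, |δ|=84 (31 ε).
min D↑ (9 st, q0=0, F={5}): 0:q→0,2→1,w→2 1:q→1,2→3,w→1 2:q→4,2→1,w→2 3:q→3,2→5,w→3 4:q→4,2→6,w→4 5:q→5,2→5,w→5 6:q→6,2→7,w→6 7:q→7,2→5,w→8 8:q→5,2→5,w→8 (ε-aug+det+¬).
'222': N↓-sim [23, 17, 9, 5] end={s0,s19,s5,s7,s8} — reject; 3/3 del acc.
'wq22wq': run [23, 22, 20, 12, 8, 6, 4] end={s19,s5,s7,s8} ∉↓L; 6/6 deletions ∈↓L.
2 minimals (antichain).


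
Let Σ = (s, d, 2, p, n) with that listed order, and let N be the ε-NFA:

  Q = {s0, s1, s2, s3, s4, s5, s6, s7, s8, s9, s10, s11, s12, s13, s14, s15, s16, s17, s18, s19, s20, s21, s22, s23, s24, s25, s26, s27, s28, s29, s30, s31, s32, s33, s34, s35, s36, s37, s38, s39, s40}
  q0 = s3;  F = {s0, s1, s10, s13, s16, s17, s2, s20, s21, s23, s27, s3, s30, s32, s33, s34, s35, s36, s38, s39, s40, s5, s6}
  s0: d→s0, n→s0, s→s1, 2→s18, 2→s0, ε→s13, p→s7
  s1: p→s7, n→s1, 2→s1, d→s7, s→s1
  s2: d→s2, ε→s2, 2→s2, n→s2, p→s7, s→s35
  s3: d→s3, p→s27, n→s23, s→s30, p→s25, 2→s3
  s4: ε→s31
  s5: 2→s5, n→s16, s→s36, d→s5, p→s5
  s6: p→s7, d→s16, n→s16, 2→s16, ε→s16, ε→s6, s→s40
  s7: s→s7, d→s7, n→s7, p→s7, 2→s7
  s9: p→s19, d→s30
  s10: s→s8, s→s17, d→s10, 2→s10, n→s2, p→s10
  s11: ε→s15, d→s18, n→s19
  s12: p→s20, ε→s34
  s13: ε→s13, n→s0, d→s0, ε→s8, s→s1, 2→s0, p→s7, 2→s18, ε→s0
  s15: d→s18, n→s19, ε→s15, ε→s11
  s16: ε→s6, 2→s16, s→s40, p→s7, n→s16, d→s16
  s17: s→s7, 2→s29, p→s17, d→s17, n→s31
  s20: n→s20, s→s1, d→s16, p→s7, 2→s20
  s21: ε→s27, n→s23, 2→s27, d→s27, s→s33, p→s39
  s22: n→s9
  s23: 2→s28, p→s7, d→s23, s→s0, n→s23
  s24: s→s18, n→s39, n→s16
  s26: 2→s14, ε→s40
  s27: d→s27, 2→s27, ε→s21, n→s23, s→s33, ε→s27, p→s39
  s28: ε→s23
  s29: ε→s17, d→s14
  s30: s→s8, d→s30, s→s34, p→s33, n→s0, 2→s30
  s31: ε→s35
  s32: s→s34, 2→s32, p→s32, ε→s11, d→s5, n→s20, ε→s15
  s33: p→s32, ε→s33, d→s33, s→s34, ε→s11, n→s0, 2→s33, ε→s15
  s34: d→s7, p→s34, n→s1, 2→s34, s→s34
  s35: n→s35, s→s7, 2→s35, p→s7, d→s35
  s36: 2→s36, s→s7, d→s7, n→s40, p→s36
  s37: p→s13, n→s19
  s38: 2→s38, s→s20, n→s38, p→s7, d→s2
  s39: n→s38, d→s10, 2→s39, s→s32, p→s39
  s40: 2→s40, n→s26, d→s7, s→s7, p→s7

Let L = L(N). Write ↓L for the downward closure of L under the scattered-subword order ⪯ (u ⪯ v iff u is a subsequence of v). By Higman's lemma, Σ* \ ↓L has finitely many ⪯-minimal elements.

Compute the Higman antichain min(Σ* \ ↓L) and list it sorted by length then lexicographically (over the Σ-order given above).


A = [np, ssd, ppdss].

|Q|=41, |F|=23, |δ|=165 (25 ε).
min D↑ (21 st, q0=0, F={8}): 0:s→1,d→0,2→0,p→2,n→3 1:s→4,d→1,2→1,p→5,n→6 2:s→5,d→2,2→2,p→7,n→3 3:s→6,d→3,2→3,p→8,n→3 4:s→4,d→8,2→4,p→4,n→9 5:s→4,d→5,2→5,p→10,n→6 6:s→9,d→6,2→6,p→8,n→6 7:s→10,d→11,2→7,p→7,n→12 8:s→8,d→8,2→8,p→8,n→8 9:s→9,d→8,2→9,p→8,n→9 10:s→4,d→13,2→10,p→10,n→14 11:s→15,d→11,2→11,p→11,n→16 12:s→14,d→16,2→12,p→8,n→12 13:s→17,d→13,2→13,p→13,n→18 14:s→9,d→18,2→14,p→8,n→14 15:s→8,d→15,2→15,p→15,n→19 16:s→19,d→16,2→16,p→8,n→16 17:s→8,d→8,2→17,p→17,n→20 18:s→20,d→18,2→18,p→8,n→18 19:s→8,d→19,2→19,p→8,n→19 20:s→8,d→8,2→20,p→8,n→20 (ε-aug+det+¬).
'np': N↓-sim [35, 19, 1] end={s7} — reject; 2/2 del acc.
'ssd': run [35, 25, 8, 1] end={s7} — reject; 3/3 deletions ∈↓L.
'ppdss': N↓-sim [35, 33, 25, 16, 10, 1] end={s7} rej; 5/5 del acc.
3 obstructions.


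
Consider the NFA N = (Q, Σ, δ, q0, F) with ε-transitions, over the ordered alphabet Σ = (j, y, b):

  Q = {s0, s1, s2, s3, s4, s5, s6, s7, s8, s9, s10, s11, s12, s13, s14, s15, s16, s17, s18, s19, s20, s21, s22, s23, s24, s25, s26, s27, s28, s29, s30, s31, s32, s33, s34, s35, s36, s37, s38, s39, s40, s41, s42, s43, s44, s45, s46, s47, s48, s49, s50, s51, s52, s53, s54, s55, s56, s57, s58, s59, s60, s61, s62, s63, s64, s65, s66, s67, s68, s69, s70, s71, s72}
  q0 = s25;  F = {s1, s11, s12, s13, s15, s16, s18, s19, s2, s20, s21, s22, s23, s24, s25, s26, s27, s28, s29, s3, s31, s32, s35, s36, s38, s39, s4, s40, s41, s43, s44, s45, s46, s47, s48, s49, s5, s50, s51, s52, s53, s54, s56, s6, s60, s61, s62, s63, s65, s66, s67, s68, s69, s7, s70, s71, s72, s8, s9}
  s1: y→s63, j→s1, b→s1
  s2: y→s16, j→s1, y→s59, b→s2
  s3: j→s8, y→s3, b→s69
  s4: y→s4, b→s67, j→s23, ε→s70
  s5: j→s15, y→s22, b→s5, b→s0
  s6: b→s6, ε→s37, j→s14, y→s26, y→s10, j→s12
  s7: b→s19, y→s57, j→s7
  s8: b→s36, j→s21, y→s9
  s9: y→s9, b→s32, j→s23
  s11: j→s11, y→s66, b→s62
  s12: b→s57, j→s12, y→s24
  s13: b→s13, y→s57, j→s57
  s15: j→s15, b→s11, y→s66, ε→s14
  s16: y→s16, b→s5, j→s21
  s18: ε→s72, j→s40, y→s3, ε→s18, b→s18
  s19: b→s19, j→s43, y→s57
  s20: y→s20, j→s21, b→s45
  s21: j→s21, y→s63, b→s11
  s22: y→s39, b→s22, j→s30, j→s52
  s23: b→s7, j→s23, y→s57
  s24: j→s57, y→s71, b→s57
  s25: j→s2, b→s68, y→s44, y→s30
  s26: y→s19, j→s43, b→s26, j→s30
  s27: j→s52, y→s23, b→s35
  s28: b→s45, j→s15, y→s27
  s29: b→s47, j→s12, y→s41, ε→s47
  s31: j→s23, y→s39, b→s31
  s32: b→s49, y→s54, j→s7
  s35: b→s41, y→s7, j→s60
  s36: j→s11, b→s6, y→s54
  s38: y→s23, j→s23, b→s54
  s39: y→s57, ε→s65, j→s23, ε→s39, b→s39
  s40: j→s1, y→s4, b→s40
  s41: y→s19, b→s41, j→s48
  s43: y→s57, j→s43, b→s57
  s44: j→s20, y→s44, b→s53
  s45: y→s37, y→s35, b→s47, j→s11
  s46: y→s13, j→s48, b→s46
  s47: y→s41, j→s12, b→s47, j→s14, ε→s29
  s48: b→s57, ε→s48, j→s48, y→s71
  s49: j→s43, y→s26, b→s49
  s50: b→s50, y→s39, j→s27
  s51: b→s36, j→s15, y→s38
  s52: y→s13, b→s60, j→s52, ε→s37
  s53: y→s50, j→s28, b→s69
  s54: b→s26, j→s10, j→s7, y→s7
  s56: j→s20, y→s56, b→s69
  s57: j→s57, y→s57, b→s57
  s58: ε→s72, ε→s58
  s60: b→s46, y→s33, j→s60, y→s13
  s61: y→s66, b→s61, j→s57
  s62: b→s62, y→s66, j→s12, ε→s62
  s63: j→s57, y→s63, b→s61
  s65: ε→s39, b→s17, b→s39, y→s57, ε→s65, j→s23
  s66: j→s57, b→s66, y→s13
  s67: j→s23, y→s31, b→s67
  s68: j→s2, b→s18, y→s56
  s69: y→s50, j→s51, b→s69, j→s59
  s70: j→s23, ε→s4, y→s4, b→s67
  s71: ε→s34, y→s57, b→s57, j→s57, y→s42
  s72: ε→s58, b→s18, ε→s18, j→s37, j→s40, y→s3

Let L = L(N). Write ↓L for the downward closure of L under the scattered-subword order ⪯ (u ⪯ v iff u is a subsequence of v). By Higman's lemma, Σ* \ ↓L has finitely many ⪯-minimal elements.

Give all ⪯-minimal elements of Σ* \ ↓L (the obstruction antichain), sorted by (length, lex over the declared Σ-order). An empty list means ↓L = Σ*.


A = [jjyj, ybyyy, yjbbjb, bbjyjy].

|Q|=73, |F|=59, |δ|=215 (20 ε).
min D↑ (56 st, q0=0, F={19}): 0:j→1,y→2,b→3 1:j→4,y→5,b→1 2:j→6,y→2,b→7 3:j→1,y→8,b→9 4:j→4,y→10,b→4 5:j→11,y→5,b→12 6:j→11,y→6,b→13 7:j→14,y→15,b→16 8:j→6,y→8,b→16 9:j→17,y→18,b→9 10:j→19,y→10,b→20 11:j→11,y→10,b→21 12:j→22,y→23,b→12 13:j→21,y→24,b→25 14:j→22,y→26,b→13 15:j→26,y→27,b→15 16:j→28,y→15,b→16 17:j→4,y→29,b→17 18:j→30,y→18,b→16 19:j→19,y→19,b→19 20:j→19,y→31,b→20 21:j→21,y→31,b→32 22:j→22,y→31,b→21 23:j→33,y→27,b→23 24:j→34,y→35,b→36 25:j→37,y→36,b→25 26:j→33,y→38,b→24 27:j→38,y→19,b→27 28:j→22,y→39,b→40 29:j→38,y→29,b→41 30:j→11,y→42,b→40 31:j→19,y→43,b→31 32:j→37,y→31,b→32 33:j→33,y→43,b→34 34:j→34,y→43,b→44 35:j→35,y→19,b→45 36:j→46,y→45,b→36 37:j→37,y→47,b→19 38:j→38,y→19,b→35 39:j→38,y→38,b→48 40:j→21,y→48,b→49 41:j→38,y→50,b→41 42:j→38,y→42,b→51 43:j→19,y→19,b→43 44:j→46,y→43,b→44 45:j→52,y→19,b→45 46:j→46,y→53,b→19 47:j→19,y→53,b→19 48:j→35,y→35,b→54 49:j→37,y→54,b→49 50:j→38,y→27,b→50 51:j→35,y→48,b→55 52:j→52,y→19,b→19 53:j→19,y→19,b→19 54:j→52,y→45,b→54 55:j→52,y→54,b→55 (ε-aug+det+¬).
'jjyj': run [71, 60, 28, 10, 1] end={s57} ∉↓L; 4/4 single-dels accept.
'ybyyy': N↓-sim [71, 63, 52, 31, 13, 2] end={s42,s57} ∉↓L; 5/5 del acc.
'yjbbjb': |S_i|=[71, 63, 46, 33, 24, 10, 1] end={s57} ∉↓L; 6/6 del acc.
'bbjyjy': |S_i|=[71, 69, 64, 50, 29, 7, 1] end={s57} rej; 6/6 single-dels accept.
4 minimals (antichain).


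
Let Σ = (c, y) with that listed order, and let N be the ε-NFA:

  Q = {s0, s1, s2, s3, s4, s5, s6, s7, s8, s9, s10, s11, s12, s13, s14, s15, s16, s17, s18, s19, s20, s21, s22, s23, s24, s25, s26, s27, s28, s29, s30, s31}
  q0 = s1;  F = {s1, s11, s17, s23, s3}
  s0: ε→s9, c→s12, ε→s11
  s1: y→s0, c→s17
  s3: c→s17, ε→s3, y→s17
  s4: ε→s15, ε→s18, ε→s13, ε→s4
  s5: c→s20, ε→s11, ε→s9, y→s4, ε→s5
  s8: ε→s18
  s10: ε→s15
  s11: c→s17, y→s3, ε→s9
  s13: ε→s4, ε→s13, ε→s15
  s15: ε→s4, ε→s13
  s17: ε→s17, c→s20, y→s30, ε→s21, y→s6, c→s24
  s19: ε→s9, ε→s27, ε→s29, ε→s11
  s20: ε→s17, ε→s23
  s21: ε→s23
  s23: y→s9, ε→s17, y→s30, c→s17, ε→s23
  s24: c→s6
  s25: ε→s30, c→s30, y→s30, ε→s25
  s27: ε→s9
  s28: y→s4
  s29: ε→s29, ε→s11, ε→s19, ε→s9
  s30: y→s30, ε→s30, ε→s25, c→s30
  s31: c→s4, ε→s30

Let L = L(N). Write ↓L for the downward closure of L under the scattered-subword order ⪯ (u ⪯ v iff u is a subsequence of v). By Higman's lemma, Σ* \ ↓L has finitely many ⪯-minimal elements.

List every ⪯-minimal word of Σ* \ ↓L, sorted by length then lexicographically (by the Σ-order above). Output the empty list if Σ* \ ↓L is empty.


A = [cy, yyyy].

|Q|=32, |F|=5, |δ|=62 (39 ε).
min D↑ (5 st, q0=0, F={3}): 0:c→1,y→2 1:c→1,y→3 2:c→1,y→4 3:c→3,y→3 4:c→1,y→1.
'cy': |S_i|=[14, 10, 4] end={s25,s30,s6,s9} ∉↓L; 2/2 del acc.
'yyyy': run [14, 13, 10, 9, 4] end={s25,s30,s6,s9} ∉↓L; 4/4 del acc.
2 obstructions.


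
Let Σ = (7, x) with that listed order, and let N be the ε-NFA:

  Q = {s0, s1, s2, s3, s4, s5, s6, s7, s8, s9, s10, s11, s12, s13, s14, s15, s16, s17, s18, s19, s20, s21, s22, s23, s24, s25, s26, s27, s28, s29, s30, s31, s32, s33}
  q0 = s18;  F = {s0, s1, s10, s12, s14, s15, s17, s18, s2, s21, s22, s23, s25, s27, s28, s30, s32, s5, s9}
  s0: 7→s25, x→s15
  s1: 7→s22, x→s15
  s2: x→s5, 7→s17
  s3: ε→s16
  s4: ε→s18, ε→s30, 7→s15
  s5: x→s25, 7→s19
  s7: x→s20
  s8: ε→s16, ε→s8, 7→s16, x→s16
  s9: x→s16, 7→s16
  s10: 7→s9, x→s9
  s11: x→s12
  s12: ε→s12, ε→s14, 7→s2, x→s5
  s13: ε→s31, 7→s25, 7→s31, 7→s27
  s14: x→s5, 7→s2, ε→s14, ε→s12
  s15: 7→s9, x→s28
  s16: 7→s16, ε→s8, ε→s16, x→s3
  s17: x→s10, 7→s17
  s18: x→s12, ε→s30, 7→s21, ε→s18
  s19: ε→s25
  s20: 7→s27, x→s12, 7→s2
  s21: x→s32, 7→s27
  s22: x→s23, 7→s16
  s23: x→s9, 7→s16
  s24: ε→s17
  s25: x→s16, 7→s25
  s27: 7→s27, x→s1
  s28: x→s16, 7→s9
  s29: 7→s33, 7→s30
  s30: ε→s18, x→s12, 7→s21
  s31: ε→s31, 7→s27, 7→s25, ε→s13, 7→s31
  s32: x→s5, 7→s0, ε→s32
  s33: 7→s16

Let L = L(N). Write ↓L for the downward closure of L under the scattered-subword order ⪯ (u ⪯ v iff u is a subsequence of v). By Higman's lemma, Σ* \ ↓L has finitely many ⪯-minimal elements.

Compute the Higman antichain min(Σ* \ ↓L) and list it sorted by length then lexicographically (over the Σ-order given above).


A = [xx7x, xxxx, 77x77, 7x77x, x77xx7].

|Q|=34, |F|=19, |δ|=77 (20 ε).
min D↑ (18 st, q0=0, F={14}): 0:7→1,x→2 1:7→3,x→4 2:7→5,x→6 3:7→3,x→7 4:7→8,x→6 5:7→9,x→6 6:7→10,x→10 7:7→11,x→12 8:7→10,x→12 9:7→9,x→13 10:7→10,x→14 11:7→14,x→15 12:7→16,x→17 13:7→16,x→16 14:7→14,x→14 15:7→14,x→16 16:7→14,x→14 17:7→16,x→14.
'xx7x': |S_i|=[23, 19, 11, 6, 3] end={s16,s3,s8} rej; 4/4 single-dels accept.
'xxxx': |S_i|=[23, 19, 11, 6, 3] end={s16,s3,s8} ∉↓L; 4/4 deletions ∈↓L.
'77x77': N↓-sim [23, 19, 15, 10, 6, 3] end={s16,s3,s8} rej; 5/5 del acc.
'7x77x': N↓-sim [23, 19, 15, 11, 5, 3] end={s16,s3,s8} ∉↓L; 5/5 deletions ∈↓L.
'x77xx7': N↓-sim [23, 19, 15, 8, 5, 4, 3] end={s16,s3,s8} — reject; 6/6 del acc.
5 obstructions.


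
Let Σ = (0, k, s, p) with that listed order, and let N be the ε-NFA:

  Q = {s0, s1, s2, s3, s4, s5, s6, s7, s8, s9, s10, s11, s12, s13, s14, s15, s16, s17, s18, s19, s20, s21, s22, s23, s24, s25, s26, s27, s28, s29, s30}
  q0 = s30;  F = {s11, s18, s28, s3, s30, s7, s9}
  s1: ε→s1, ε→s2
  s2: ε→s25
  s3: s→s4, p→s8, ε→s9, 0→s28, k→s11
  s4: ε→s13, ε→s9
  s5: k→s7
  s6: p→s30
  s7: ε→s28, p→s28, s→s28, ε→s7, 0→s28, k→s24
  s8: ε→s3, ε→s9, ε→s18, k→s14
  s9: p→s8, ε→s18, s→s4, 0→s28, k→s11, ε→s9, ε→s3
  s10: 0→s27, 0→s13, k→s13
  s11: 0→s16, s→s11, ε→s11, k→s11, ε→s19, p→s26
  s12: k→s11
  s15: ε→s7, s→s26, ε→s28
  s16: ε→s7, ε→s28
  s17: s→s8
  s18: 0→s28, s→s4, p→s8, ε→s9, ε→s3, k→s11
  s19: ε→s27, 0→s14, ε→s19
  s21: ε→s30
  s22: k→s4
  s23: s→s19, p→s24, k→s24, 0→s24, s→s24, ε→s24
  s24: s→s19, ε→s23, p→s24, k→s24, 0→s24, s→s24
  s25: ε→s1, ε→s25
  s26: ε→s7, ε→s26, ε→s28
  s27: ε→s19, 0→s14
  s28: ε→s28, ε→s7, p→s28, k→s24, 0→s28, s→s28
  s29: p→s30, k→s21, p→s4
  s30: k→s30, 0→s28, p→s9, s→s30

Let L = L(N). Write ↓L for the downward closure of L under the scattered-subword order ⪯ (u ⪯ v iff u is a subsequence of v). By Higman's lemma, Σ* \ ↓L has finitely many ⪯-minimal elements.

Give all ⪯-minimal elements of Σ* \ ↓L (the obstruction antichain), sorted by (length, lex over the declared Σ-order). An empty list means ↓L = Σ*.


|Q|=31, |F|=7, |δ|=88 (35 ε).
min D↑ (5 st, q0=0, F={3}): 0:0→1,k→0,s→0,p→2 1:0→1,k→3,s→1,p→1 2:0→1,k→4,s→2,p→2 3:0→3,k→3,s→3,p→3 4:0→1,k→4,s→4,p→1 [Hopcroft].
'0k': |S_i|=[17, 8, 5] end={s14,s19,s23,s24,s27} — reject; 2/2 single-dels accept.
'pkpk': |S_i|=[17, 16, 10, 8, 5] end={s14,s19,s23,s24,s27} rej; 4/4 del acc.
2 minimals (antichain).

min(Σ*\↓L) = [0k, pkpk].


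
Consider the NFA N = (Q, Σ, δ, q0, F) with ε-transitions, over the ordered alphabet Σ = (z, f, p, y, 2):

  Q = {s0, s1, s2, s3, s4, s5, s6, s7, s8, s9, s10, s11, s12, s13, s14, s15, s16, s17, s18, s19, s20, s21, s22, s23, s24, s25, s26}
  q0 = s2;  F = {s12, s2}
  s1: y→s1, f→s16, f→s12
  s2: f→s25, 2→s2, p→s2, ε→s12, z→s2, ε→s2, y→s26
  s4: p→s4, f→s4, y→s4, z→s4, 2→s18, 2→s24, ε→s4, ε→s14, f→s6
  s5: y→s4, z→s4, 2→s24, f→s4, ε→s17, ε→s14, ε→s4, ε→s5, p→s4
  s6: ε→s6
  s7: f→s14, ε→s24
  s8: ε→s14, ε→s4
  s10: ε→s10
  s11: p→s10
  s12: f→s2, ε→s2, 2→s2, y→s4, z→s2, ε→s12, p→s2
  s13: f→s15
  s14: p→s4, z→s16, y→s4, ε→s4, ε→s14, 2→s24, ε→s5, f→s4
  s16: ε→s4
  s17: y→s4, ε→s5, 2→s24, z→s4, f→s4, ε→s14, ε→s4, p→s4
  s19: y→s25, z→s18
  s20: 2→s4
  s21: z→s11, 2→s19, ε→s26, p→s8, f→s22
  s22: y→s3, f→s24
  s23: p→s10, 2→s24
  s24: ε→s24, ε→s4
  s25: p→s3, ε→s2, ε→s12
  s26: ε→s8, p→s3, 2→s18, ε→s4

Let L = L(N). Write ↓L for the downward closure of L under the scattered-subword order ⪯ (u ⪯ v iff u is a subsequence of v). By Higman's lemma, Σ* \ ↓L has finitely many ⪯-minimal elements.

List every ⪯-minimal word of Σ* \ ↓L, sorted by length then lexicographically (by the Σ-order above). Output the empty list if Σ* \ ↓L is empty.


min(Σ*\↓L) = [y].

|Q|=27, |F|=2, |δ|=81 (29 ε).
min D↑ (2 st, q0=0, F={1}): 0:z→0,f→0,p→0,y→1,2→0 1:z→1,f→1,p→1,y→1,2→1 [Hopcroft].
'y': |S_i|=[14, 11] end={s14,s16,s17,s18,s24,s26,s3,s4,s5,s6,s8} ∉↓L; 1/1 single-dels accept.
1 words, ⪯-incomp.


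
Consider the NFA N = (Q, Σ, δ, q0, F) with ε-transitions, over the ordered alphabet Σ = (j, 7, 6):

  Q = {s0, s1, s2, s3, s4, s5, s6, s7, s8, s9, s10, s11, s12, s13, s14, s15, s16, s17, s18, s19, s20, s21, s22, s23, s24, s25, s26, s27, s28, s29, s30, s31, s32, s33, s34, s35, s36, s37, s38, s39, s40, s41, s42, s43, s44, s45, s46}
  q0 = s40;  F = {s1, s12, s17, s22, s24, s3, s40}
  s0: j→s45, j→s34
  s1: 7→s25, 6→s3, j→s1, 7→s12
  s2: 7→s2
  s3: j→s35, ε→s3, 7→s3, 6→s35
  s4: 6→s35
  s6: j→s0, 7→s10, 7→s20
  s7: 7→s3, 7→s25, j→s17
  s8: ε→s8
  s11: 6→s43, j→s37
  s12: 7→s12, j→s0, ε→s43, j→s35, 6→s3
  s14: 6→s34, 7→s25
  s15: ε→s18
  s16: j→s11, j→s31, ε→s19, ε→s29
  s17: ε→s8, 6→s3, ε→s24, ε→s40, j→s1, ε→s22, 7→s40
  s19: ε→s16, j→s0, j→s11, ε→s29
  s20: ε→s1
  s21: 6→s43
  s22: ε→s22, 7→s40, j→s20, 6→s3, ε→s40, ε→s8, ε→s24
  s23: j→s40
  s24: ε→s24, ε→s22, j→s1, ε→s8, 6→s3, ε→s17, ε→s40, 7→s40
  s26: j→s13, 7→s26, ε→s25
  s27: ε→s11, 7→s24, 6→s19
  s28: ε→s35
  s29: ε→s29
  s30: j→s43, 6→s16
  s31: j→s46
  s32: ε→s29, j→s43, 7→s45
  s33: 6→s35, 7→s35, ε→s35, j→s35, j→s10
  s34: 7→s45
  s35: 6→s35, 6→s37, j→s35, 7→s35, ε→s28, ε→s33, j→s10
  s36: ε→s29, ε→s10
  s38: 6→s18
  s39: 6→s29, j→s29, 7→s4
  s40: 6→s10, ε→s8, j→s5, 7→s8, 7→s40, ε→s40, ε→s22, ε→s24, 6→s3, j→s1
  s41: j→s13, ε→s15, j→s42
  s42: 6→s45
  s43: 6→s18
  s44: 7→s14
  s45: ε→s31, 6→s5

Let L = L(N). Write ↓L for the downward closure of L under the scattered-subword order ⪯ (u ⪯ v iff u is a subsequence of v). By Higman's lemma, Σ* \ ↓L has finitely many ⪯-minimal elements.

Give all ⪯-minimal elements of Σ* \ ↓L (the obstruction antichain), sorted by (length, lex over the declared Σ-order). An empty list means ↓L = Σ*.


Antichain: [6j, 66, j7j].

|Q|=47, |F|=7, |δ|=113 (38 ε).
min D↑ (5 st, q0=0, F={4}): 0:j→1,7→0,6→2 1:j→1,7→3,6→2 2:j→4,7→2,6→4 3:j→4,7→3,6→2 4:j→4,7→4,6→4 [Hopcroft].
'6j': N↓-sim [23, 8, 5] end={s10,s28,s33,s35,s37} ∉↓L; 2/2 deletions ∈↓L.
'66': |S_i|=[23, 8, 5] end={s10,s28,s33,s35,s37} ∉↓L; 2/2 del acc.
'j7j': |S_i|=[23, 18, 16, 11] end={s0,s10,s28,s31,s33,s34,s35,s37,s45,s46,s5} — reject; 3/3 deletions ∈↓L.
3 minimals (antichain).


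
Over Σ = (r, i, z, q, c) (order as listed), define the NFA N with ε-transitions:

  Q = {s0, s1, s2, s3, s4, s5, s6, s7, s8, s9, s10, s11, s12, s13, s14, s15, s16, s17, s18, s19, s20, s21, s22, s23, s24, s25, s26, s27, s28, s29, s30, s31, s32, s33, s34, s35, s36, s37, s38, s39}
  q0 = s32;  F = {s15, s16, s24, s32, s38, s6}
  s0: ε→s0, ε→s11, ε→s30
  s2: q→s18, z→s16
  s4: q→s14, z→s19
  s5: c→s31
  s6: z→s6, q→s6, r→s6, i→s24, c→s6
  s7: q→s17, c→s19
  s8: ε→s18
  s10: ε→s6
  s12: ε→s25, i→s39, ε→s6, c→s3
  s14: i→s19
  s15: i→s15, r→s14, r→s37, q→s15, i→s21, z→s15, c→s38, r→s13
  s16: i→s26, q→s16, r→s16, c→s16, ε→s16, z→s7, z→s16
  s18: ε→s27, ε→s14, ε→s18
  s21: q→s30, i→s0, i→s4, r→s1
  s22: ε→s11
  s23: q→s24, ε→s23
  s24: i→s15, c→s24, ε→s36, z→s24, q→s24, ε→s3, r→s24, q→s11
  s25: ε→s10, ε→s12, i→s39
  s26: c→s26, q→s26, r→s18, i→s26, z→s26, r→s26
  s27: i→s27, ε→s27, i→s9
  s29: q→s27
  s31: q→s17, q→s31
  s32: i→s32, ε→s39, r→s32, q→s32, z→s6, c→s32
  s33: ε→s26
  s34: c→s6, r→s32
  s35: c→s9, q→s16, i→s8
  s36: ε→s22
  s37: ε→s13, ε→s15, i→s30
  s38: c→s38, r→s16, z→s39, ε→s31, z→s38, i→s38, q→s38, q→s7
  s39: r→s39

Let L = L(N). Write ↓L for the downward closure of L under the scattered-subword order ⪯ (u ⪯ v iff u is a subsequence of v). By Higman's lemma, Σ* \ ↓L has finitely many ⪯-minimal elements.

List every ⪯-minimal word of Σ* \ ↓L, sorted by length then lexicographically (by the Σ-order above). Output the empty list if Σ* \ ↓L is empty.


|Q|=40, |F|=6, |δ|=95 (24 ε).
min D↑ (7 st, q0=0, F={6}): 0:r→0,i→0,z→1,q→0,c→0 1:r→1,i→2,z→1,q→1,c→1 2:r→2,i→3,z→2,q→2,c→2 3:r→3,i→3,z→3,q→3,c→4 4:r→5,i→4,z→4,q→4,c→4 5:r→5,i→6,z→5,q→5,c→5 6:r→6,i→6,z→6,q→6,c→6 (ε-aug+det+¬).
'ziicri': run [27, 26, 25, 21, 12, 10, 6] end={s14,s18,s19,s26,s27,s9} — reject; 6/6 deletions ∈↓L.
1 obstructions.

min(Σ*\↓L) = [ziicri].


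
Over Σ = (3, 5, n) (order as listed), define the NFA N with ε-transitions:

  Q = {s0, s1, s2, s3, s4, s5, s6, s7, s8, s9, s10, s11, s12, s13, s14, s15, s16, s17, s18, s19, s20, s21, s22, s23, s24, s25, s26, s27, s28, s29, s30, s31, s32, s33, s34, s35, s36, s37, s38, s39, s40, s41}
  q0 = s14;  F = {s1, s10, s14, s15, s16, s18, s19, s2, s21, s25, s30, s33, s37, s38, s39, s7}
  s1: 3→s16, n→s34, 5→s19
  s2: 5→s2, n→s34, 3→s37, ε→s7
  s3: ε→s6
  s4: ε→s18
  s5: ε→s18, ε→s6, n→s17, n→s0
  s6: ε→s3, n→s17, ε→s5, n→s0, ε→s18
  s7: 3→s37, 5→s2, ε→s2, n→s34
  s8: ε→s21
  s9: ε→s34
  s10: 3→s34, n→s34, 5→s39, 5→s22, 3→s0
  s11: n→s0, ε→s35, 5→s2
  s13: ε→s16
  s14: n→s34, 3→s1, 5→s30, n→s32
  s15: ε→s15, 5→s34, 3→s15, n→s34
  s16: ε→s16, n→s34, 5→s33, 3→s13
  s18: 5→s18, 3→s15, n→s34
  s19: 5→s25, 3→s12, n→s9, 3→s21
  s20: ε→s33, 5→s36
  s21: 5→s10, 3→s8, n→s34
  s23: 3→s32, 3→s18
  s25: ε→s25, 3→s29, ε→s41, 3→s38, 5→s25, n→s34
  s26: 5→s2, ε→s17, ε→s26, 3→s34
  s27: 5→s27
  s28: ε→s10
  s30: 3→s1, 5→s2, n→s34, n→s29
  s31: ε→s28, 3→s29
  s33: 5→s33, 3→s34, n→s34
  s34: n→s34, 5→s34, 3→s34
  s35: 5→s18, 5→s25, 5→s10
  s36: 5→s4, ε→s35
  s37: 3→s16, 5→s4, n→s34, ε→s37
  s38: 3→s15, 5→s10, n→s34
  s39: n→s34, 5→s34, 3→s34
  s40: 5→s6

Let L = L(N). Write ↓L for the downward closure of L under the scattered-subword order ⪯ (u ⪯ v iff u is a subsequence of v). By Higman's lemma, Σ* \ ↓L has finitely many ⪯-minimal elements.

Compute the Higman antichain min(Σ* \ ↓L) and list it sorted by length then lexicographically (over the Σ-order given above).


|Q|=42, |F|=16, |δ|=99 (24 ε).
min D↑ (16 st, q0=0, F={3}): 0:3→1,5→2,n→3 1:3→4,5→5,n→3 2:3→1,5→6,n→3 3:3→3,5→3,n→3 4:3→4,5→7,n→3 5:3→8,5→9,n→3 6:3→10,5→6,n→3 7:3→3,5→7,n→3 8:3→8,5→11,n→3 9:3→12,5→9,n→3 10:3→4,5→13,n→3 11:3→3,5→14,n→3 12:3→15,5→11,n→3 13:3→15,5→13,n→3 14:3→3,5→3,n→3 15:3→15,5→3,n→3 (ε-aug+det+¬).
'n': run [27, 4] end={s29,s32,s34,s9} ∉↓L; 1/1 single-dels accept.
'3353': |S_i|=[27, 22, 14, 6, 2] end={s0,s34} rej; 4/4 deletions ∈↓L.
'353555': N↓-sim [27, 22, 18, 11, 5, 3, 1] end={s34} rej; 6/6 del acc.
'355335': |S_i|=[27, 22, 18, 12, 8, 3, 1] end={s34} ∉↓L; 6/6 del acc.
'553535': |S_i|=[27, 25, 23, 17, 9, 3, 1] end={s34} rej; 6/6 single-dels accept.
5 minimals (antichain).

A = [n, 3353, 353555, 355335, 553535].


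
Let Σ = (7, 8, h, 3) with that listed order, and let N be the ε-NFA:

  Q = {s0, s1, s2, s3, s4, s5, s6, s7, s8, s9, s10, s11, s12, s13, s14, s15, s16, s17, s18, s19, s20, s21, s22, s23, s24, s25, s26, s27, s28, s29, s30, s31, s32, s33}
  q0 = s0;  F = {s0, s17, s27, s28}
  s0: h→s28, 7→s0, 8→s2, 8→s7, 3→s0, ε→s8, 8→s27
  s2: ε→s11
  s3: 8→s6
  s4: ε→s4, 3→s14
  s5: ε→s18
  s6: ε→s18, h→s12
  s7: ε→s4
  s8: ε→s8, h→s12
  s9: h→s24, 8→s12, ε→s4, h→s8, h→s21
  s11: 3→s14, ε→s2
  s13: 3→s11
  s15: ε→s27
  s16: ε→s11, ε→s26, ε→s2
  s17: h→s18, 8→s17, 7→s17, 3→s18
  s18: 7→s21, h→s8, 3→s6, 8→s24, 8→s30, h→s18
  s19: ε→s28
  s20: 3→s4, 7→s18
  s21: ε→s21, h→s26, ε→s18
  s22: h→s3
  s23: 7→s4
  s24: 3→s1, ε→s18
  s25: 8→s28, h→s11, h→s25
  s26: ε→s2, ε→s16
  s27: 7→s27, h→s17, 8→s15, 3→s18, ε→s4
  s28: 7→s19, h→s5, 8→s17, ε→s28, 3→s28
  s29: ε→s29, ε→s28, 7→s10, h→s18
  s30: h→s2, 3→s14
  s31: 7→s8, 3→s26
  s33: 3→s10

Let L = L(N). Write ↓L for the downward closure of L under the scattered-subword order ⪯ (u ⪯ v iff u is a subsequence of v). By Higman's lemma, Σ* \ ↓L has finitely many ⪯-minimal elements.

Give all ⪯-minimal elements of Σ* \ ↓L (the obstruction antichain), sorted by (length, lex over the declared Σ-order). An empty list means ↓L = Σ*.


|Q|=34, |F|=4, |δ|=73 (23 ε).
min D↑ (5 st, q0=0, F={4}): 0:7→0,8→1,h→2,3→0 1:7→1,8→1,h→3,3→4 2:7→2,8→3,h→4,3→2 3:7→3,8→3,h→4,3→4 4:7→4,8→4,h→4,3→4.
'83': |S_i|=[22, 18, 13] end={s1,s11,s12,s14,s16,s18,s2,s21,s24,s26,s30,s6,…} rej; 2/2 del acc.
'hh': N↓-sim [22, 17, 14] end={s1,s11,s12,s14,s16,s18,s2,s21,s24,s26,s30,s5,…} — reject; 2/2 single-dels accept.
2 minimals (antichain).

Antichain: [83, hh].


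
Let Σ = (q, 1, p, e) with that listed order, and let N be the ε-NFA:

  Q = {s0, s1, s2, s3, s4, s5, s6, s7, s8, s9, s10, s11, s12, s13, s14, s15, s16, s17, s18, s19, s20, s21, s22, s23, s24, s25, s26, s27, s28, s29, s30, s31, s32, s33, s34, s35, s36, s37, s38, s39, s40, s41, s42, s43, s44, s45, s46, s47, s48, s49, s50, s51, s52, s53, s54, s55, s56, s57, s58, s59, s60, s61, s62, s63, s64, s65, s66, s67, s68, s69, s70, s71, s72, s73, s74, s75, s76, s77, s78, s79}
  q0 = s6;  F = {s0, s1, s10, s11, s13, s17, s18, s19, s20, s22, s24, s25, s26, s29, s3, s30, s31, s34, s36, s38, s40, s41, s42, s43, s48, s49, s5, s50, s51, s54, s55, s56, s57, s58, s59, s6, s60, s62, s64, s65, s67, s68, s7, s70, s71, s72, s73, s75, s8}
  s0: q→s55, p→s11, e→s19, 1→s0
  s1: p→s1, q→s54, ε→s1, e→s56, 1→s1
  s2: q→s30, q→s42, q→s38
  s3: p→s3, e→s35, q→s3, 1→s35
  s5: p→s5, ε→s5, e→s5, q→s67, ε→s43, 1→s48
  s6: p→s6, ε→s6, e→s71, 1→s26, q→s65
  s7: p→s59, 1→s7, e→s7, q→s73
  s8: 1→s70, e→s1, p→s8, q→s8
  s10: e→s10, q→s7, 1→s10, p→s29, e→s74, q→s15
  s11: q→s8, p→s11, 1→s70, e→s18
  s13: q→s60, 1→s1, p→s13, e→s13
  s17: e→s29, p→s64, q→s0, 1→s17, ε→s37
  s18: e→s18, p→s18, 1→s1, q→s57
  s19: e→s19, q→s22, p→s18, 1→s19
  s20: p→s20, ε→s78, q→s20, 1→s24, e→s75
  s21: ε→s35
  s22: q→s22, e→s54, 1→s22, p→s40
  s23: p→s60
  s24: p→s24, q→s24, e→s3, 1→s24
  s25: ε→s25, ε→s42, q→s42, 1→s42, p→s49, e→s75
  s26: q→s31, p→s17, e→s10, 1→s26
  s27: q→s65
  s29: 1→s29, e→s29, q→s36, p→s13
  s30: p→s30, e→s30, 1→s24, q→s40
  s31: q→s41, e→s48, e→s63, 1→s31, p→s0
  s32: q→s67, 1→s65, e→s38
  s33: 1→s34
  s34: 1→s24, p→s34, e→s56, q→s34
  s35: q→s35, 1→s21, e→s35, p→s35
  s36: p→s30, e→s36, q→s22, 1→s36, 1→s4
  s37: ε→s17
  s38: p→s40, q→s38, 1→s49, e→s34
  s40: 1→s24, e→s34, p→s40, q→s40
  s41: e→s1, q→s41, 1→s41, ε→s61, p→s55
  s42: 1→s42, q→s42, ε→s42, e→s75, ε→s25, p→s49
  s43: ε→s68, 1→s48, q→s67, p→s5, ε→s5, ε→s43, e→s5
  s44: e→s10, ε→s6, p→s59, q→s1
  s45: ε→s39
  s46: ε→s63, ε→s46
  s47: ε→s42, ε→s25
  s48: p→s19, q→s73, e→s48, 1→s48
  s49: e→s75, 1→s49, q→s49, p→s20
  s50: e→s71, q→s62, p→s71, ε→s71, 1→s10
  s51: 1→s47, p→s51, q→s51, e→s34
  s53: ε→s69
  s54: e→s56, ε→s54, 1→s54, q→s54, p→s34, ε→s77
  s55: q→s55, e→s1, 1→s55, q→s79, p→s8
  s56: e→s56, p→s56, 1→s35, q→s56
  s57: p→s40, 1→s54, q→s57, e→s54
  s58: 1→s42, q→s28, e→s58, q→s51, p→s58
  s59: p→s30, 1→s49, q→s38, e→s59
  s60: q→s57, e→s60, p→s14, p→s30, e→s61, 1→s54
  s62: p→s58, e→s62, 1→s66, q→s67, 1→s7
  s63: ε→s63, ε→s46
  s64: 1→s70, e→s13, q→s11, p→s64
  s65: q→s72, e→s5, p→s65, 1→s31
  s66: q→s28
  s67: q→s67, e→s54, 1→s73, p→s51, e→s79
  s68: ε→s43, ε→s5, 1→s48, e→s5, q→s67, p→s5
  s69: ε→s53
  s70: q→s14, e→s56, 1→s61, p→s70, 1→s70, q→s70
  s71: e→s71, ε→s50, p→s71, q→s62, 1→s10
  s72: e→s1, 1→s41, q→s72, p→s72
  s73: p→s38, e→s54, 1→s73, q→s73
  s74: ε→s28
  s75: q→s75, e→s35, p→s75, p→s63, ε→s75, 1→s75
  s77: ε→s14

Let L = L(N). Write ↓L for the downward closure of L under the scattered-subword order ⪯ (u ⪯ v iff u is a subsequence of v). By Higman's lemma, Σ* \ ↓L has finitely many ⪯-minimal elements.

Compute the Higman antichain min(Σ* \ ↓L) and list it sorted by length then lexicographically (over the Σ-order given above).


|Q|=80, |F|=49, |δ|=261 (35 ε).
min D↑ (46 st, q0=0, F={33}): 0:q→1,1→2,p→0,e→3 1:q→4,1→5,p→1,e→6 2:q→5,1→2,p→7,e→8 3:q→9,1→8,p→3,e→3 4:q→4,1→10,p→4,e→11 5:q→10,1→5,p→12,e→13 6:q→14,1→13,p→6,e→6 7:q→12,1→7,p→15,e→16 8:q→17,1→8,p→16,e→8 9:q→14,1→17,p→18,e→9 10:q→10,1→10,p→19,e→11 11:q→20,1→11,p→11,e→21 12:q→19,1→12,p→22,e→23 13:q→24,1→13,p→23,e→13 14:q→14,1→24,p→25,e→20 15:q→22,1→26,p→15,e→27 16:q→28,1→16,p→27,e→16 17:q→24,1→17,p→29,e→17 18:q→25,1→30,p→18,e→18 19:q→19,1→19,p→31,e→11 20:q→20,1→20,p→32,e→21 21:q→21,1→33,p→21,e→21 22:q→31,1→26,p→22,e→34 23:q→35,1→23,p→34,e→23 24:q→24,1→24,p→36,e→20 25:q→25,1→30,p→25,e→32 26:q→26,1→26,p→26,e→21 27:q→37,1→11,p→27,e→27 28:q→35,1→28,p→38,e→28 29:q→36,1→39,p→38,e→29 30:q→30,1→30,p→39,e→40 31:q→31,1→26,p→31,e→11 32:q→32,1→41,p→32,e→21 33:q→33,1→33,p→33,e→33 34:q→42,1→11,p→34,e→34 35:q→35,1→35,p→43,e→20 36:q→36,1→39,p→43,e→32 37:q→42,1→20,p→38,e→37 38:q→43,1→41,p→38,e→38 39:q→39,1→39,p→44,e→40 40:q→40,1→40,p→40,e→33 41:q→41,1→41,p→41,e→45 42:q→42,1→20,p→43,e→20 43:q→43,1→41,p→43,e→32 44:q→44,1→41,p→44,e→40 45:q→45,1→33,p→45,e→33.
'qqee1': run [65, 54, 34, 14, 4, 2] end={s21,s35} ∉↓L; 5/5 deletions ∈↓L.
'1pp1e1': |S_i|=[65, 53, 39, 26, 15, 4, 2] end={s21,s35} ∉↓L; 6/6 single-dels accept.
'eqp1ee': run [65, 51, 38, 23, 13, 6, 2] end={s21,s35} — reject; 6/6 del acc.
3 obstructions.

min(Σ*\↓L) = [qqee1, 1pp1e1, eqp1ee].


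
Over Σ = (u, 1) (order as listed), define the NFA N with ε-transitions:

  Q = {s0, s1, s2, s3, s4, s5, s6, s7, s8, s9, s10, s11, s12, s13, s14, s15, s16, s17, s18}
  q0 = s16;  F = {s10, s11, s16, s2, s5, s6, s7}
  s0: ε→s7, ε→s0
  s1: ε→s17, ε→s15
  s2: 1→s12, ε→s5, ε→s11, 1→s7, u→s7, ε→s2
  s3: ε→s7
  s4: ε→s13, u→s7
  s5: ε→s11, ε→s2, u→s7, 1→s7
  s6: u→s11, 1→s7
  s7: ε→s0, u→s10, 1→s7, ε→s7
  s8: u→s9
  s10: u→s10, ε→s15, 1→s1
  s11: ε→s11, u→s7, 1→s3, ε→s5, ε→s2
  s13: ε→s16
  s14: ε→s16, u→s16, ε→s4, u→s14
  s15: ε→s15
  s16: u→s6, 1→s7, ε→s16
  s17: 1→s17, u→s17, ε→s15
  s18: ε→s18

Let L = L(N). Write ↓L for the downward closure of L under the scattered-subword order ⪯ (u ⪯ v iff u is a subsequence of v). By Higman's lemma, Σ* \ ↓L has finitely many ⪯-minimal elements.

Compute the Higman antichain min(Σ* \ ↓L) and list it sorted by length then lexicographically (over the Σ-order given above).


|Q|=19, |F|=7, |δ|=45 (24 ε).
min D↑ (6 st, q0=0, F={5}): 0:u→1,1→2 1:u→3,1→2 2:u→4,1→2 3:u→2,1→2 4:u→4,1→5 5:u→5,1→5.
'1u1': run [13, 8, 4, 3] end={s1,s15,s17} rej; 3/3 del acc.
'uuuu1': N↓-sim [13, 12, 11, 6, 4, 3] end={s1,s15,s17} rej; 5/5 single-dels accept.
2 obstructions.

Antichain: [1u1, uuuu1].


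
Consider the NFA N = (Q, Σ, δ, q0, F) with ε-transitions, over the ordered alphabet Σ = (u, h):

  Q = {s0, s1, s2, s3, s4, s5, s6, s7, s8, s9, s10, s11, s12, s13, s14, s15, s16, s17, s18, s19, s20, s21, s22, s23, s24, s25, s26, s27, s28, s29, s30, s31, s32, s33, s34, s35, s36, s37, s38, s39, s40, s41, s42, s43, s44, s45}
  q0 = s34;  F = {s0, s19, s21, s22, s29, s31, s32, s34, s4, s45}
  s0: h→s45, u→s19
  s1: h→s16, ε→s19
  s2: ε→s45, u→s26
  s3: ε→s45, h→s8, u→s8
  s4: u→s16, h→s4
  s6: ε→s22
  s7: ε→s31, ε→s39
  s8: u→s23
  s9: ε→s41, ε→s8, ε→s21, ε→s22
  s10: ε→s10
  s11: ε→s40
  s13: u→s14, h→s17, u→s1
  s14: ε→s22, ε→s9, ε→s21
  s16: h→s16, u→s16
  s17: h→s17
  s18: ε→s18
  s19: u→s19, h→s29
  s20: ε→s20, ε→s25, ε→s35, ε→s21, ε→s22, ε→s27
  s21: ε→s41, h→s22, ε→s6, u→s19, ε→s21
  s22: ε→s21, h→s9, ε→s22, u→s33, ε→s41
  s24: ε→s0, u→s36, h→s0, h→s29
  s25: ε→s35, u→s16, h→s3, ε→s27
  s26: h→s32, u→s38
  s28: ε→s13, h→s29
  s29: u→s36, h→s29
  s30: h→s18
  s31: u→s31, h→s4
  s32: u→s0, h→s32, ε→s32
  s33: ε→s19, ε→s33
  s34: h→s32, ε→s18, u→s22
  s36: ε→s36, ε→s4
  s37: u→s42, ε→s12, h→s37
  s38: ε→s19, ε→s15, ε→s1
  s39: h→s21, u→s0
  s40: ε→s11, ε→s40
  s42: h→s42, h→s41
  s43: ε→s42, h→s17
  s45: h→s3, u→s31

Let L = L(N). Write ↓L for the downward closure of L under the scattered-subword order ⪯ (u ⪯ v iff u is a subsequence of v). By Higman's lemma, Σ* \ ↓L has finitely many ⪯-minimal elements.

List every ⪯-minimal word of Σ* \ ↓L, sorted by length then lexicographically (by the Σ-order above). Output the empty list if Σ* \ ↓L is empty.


|Q|=46, |F|=10, |δ|=92 (45 ε).
min D↑ (10 st, q0=0, F={9}): 0:u→1,h→2 1:u→3,h→1 2:u→4,h→2 3:u→3,h→5 4:u→3,h→6 5:u→7,h→5 6:u→8,h→6 7:u→9,h→7 8:u→8,h→7 9:u→9,h→9 [Hopcroft].
'uuhuu': N↓-sim [20, 17, 9, 4, 3, 1] end={s16} rej; 5/5 deletions ∈↓L.
'huhuhu': run [20, 18, 12, 9, 6, 2, 1] end={s16} rej; 6/6 deletions ∈↓L.
2 obstructions.

min(Σ*\↓L) = [uuhuu, huhuhu].
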